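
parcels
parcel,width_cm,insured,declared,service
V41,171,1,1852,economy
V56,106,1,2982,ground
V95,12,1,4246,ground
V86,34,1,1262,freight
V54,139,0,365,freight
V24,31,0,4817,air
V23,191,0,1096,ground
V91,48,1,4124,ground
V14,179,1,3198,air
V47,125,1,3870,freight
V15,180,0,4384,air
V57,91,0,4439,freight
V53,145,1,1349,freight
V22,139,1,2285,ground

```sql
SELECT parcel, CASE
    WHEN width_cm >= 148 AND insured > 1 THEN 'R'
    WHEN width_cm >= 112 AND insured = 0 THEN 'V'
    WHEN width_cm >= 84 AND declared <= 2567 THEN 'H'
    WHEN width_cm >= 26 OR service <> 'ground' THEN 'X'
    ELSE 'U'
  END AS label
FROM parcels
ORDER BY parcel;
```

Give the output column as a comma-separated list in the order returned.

X, V, H, V, X, H, X, H, V, X, X, X, X, U

parcel=V14: width_cm >= 26 OR service <> 'ground' → X
parcel=V15: width_cm >= 112 AND insured = 0 → V
parcel=V22: width_cm >= 84 AND declared <= 2567 → H
parcel=V23: width_cm >= 112 AND insured = 0 → V
parcel=V24: width_cm >= 26 OR service <> 'ground' → X
parcel=V41: width_cm >= 84 AND declared <= 2567 → H
parcel=V47: width_cm >= 26 OR service <> 'ground' → X
parcel=V53: width_cm >= 84 AND declared <= 2567 → H
parcel=V54: width_cm >= 112 AND insured = 0 → V
parcel=V56: width_cm >= 26 OR service <> 'ground' → X
parcel=V57: width_cm >= 26 OR service <> 'ground' → X
parcel=V86: width_cm >= 26 OR service <> 'ground' → X
parcel=V91: width_cm >= 26 OR service <> 'ground' → X
parcel=V95: ELSE → U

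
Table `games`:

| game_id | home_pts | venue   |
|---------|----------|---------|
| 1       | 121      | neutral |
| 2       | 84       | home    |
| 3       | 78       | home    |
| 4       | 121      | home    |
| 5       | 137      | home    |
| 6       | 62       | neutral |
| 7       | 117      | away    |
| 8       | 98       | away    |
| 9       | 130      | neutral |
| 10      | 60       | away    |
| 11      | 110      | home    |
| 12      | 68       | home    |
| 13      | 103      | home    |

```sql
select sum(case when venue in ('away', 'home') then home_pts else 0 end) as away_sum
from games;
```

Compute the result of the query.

game_id=1: ✗
game_id=2: ✓ → 84
game_id=3: ✓ → 78
game_id=4: ✓ → 121
game_id=5: ✓ → 137
game_id=6: ✗
game_id=7: ✓ → 117
game_id=8: ✓ → 98
game_id=9: ✗
game_id=10: ✓ → 60
game_id=11: ✓ → 110
game_id=12: ✓ → 68
game_id=13: ✓ → 103
away_sum = 84 + 78 + 121 + 137 + 117 + 98 + 60 + 110 + 68 + 103 = 976

976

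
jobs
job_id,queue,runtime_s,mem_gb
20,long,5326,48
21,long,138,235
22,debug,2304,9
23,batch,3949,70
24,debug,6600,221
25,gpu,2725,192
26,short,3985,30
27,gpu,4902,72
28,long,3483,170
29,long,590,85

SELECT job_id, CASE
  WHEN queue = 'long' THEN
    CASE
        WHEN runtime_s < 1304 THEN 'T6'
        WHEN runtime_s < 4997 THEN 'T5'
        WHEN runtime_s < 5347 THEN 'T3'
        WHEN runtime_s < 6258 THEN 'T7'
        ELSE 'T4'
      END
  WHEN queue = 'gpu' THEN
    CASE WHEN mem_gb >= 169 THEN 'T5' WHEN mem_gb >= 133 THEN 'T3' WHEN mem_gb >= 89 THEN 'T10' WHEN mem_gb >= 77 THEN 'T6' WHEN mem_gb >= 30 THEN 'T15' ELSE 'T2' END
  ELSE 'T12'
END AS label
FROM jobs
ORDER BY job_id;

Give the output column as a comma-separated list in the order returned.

job_id=20: queue='long' → inner[runtime_s < 5347] → T3
job_id=21: queue='long' → inner[runtime_s < 1304] → T6
job_id=22: queue='debug' → outer ELSE → T12
job_id=23: queue='batch' → outer ELSE → T12
job_id=24: queue='debug' → outer ELSE → T12
job_id=25: queue='gpu' → inner[mem_gb >= 169] → T5
job_id=26: queue='short' → outer ELSE → T12
job_id=27: queue='gpu' → inner[mem_gb >= 30] → T15
job_id=28: queue='long' → inner[runtime_s < 4997] → T5
job_id=29: queue='long' → inner[runtime_s < 1304] → T6

T3, T6, T12, T12, T12, T5, T12, T15, T5, T6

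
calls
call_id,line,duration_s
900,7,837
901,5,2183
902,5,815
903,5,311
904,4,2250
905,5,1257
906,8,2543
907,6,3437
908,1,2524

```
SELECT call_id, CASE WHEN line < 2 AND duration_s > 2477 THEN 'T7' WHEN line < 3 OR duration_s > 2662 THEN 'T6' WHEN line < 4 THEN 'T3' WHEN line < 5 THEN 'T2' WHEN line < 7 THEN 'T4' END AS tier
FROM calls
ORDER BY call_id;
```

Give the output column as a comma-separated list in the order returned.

NULL, T4, T4, T4, T2, T4, NULL, T6, T7

call_id=900: (no match → NULL) → NULL
call_id=901: line < 7 → T4
call_id=902: line < 7 → T4
call_id=903: line < 7 → T4
call_id=904: line < 5 → T2
call_id=905: line < 7 → T4
call_id=906: (no match → NULL) → NULL
call_id=907: line < 3 OR duration_s > 2662 → T6
call_id=908: line < 2 AND duration_s > 2477 → T7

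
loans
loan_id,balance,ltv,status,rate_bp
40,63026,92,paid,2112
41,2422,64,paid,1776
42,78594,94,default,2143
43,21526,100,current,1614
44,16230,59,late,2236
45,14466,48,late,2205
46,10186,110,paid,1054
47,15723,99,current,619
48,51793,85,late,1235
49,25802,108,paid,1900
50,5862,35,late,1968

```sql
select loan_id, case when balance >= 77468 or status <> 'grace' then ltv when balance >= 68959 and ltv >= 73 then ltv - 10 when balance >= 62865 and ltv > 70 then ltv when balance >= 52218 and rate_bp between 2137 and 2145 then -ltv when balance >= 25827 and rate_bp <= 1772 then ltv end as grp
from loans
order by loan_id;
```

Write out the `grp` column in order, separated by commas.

92, 64, 94, 100, 59, 48, 110, 99, 85, 108, 35

loan_id=40: balance >= 77468 or status <> 'grace' → 92
loan_id=41: balance >= 77468 or status <> 'grace' → 64
loan_id=42: balance >= 77468 or status <> 'grace' → 94
loan_id=43: balance >= 77468 or status <> 'grace' → 100
loan_id=44: balance >= 77468 or status <> 'grace' → 59
loan_id=45: balance >= 77468 or status <> 'grace' → 48
loan_id=46: balance >= 77468 or status <> 'grace' → 110
loan_id=47: balance >= 77468 or status <> 'grace' → 99
loan_id=48: balance >= 77468 or status <> 'grace' → 85
loan_id=49: balance >= 77468 or status <> 'grace' → 108
loan_id=50: balance >= 77468 or status <> 'grace' → 35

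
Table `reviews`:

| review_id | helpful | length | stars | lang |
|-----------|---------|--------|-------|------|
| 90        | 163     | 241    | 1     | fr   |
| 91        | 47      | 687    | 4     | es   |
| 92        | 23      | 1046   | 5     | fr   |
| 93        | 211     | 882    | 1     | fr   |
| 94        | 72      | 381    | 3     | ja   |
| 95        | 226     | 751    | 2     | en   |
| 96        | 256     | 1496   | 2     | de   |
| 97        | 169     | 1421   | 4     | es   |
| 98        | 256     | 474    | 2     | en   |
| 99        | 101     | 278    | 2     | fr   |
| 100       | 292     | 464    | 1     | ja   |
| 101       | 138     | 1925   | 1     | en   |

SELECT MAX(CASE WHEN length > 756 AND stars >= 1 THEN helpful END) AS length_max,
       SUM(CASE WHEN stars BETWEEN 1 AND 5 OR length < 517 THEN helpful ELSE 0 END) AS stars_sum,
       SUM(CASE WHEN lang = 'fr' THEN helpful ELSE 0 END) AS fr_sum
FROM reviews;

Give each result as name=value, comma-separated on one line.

[length_max: length > 756 AND stars >= 1]
review_id=90: ✗
review_id=91: ✗
review_id=92: ✓ → 23
review_id=93: ✓ → 211
review_id=94: ✗
review_id=95: ✗
review_id=96: ✓ → 256
review_id=97: ✓ → 169
review_id=98: ✗
review_id=99: ✗
review_id=100: ✗
review_id=101: ✓ → 138
length_max = MAX(23, 211, 256, 169, 138) = 256
—
[stars_sum: stars BETWEEN 1 AND 5 OR length < 517]
review_id=90: ✓ → 163
review_id=91: ✓ → 47
review_id=92: ✓ → 23
review_id=93: ✓ → 211
review_id=94: ✓ → 72
review_id=95: ✓ → 226
review_id=96: ✓ → 256
review_id=97: ✓ → 169
review_id=98: ✓ → 256
review_id=99: ✓ → 101
review_id=100: ✓ → 292
review_id=101: ✓ → 138
stars_sum = 163 + 47 + 23 + 211 + 72 + 226 + 256 + 169 + 256 + 101 + 292 + 138 = 1954
—
[fr_sum: lang = 'fr']
review_id=90: ✓ → 163
review_id=91: ✗
review_id=92: ✓ → 23
review_id=93: ✓ → 211
review_id=94: ✗
review_id=95: ✗
review_id=96: ✗
review_id=97: ✗
review_id=98: ✗
review_id=99: ✓ → 101
review_id=100: ✗
review_id=101: ✗
fr_sum = 163 + 23 + 211 + 101 = 498

length_max=256, stars_sum=1954, fr_sum=498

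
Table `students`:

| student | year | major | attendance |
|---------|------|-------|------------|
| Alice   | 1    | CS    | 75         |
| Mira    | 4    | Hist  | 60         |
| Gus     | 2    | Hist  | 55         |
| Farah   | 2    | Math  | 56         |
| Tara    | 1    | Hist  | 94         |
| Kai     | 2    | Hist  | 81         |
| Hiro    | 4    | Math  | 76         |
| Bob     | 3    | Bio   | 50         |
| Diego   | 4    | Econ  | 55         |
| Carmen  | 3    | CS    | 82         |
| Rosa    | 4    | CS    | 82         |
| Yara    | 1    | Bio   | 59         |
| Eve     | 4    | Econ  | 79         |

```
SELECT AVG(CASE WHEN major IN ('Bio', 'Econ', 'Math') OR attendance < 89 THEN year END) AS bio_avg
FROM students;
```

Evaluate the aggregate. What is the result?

2.8333333333

student=Alice: ✓ → 1
student=Mira: ✓ → 4
student=Gus: ✓ → 2
student=Farah: ✓ → 2
student=Tara: ✗
student=Kai: ✓ → 2
student=Hiro: ✓ → 4
student=Bob: ✓ → 3
student=Diego: ✓ → 4
student=Carmen: ✓ → 3
student=Rosa: ✓ → 4
student=Yara: ✓ → 1
student=Eve: ✓ → 4
bio_avg = (1 + 4 + 2 + 2 + 2 + 4 + 3 + 4 + 3 + 4 + 1 + 4) / 12 = 2.8333333333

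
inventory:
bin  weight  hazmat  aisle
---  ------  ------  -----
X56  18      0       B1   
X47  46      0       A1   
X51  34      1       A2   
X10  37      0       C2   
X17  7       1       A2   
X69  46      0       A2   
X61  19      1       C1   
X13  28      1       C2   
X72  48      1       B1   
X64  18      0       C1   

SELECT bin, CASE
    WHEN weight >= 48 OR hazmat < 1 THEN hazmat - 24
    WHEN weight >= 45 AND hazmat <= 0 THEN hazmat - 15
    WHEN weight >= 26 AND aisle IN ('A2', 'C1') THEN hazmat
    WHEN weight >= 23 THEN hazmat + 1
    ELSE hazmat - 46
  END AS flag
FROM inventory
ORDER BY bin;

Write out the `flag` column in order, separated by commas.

-24, 2, -45, -24, 1, -24, -45, -24, -24, -23

bin=X10: weight >= 48 OR hazmat < 1 → -24
bin=X13: weight >= 23 → 2
bin=X17: ELSE → -45
bin=X47: weight >= 48 OR hazmat < 1 → -24
bin=X51: weight >= 26 AND aisle IN ('A2', 'C1') → 1
bin=X56: weight >= 48 OR hazmat < 1 → -24
bin=X61: ELSE → -45
bin=X64: weight >= 48 OR hazmat < 1 → -24
bin=X69: weight >= 48 OR hazmat < 1 → -24
bin=X72: weight >= 48 OR hazmat < 1 → -23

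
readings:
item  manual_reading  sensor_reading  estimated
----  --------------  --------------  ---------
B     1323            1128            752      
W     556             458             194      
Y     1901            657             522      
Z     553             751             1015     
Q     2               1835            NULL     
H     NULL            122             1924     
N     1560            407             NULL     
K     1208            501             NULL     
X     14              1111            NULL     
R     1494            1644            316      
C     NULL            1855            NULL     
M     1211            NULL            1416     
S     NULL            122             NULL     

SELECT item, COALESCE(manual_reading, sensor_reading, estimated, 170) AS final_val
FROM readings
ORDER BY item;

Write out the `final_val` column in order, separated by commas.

item=B: manual_reading=1323 → 1323
item=C: manual_reading=NULL, sensor_reading=1855 → 1855
item=H: manual_reading=NULL, sensor_reading=122 → 122
item=K: manual_reading=1208 → 1208
item=M: manual_reading=1211 → 1211
item=N: manual_reading=1560 → 1560
item=Q: manual_reading=2 → 2
item=R: manual_reading=1494 → 1494
item=S: manual_reading=NULL, sensor_reading=122 → 122
item=W: manual_reading=556 → 556
item=X: manual_reading=14 → 14
item=Y: manual_reading=1901 → 1901
item=Z: manual_reading=553 → 553

1323, 1855, 122, 1208, 1211, 1560, 2, 1494, 122, 556, 14, 1901, 553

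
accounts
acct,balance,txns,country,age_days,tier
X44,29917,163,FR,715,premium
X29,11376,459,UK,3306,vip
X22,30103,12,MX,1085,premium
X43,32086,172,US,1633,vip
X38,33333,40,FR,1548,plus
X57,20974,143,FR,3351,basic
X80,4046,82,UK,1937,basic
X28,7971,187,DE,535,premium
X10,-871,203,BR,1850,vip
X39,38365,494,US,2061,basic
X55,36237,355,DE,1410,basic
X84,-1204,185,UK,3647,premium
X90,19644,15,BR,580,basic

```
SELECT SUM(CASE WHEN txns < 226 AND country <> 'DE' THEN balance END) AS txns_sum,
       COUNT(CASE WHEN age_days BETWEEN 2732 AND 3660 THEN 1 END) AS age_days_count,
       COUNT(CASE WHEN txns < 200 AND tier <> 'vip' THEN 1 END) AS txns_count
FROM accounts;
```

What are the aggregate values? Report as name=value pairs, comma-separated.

[txns_sum: txns < 226 AND country <> 'DE']
acct=X44: ✓ → 29917
acct=X29: ✗
acct=X22: ✓ → 30103
acct=X43: ✓ → 32086
acct=X38: ✓ → 33333
acct=X57: ✓ → 20974
acct=X80: ✓ → 4046
acct=X28: ✗
acct=X10: ✓ → -871
acct=X39: ✗
acct=X55: ✗
acct=X84: ✓ → -1204
acct=X90: ✓ → 19644
txns_sum = 29917 + 30103 + 32086 + 33333 + 20974 + 4046 + -871 + -1204 + 19644 = 168028
—
[age_days_count: age_days BETWEEN 2732 AND 3660]
acct=X44: ✗
acct=X29: ✓ → 1
acct=X22: ✗
acct=X43: ✗
acct=X38: ✗
acct=X57: ✓ → 1
acct=X80: ✗
acct=X28: ✗
acct=X10: ✗
acct=X39: ✗
acct=X55: ✗
acct=X84: ✓ → 1
acct=X90: ✗
age_days_count = COUNT(1, 1, 1) = 3
—
[txns_count: txns < 200 AND tier <> 'vip']
acct=X44: ✓ → 1
acct=X29: ✗
acct=X22: ✓ → 1
acct=X43: ✗
acct=X38: ✓ → 1
acct=X57: ✓ → 1
acct=X80: ✓ → 1
acct=X28: ✓ → 1
acct=X10: ✗
acct=X39: ✗
acct=X55: ✗
acct=X84: ✓ → 1
acct=X90: ✓ → 1
txns_count = COUNT(1, 1, 1, 1, 1, 1, 1, 1) = 8

txns_sum=168028, age_days_count=3, txns_count=8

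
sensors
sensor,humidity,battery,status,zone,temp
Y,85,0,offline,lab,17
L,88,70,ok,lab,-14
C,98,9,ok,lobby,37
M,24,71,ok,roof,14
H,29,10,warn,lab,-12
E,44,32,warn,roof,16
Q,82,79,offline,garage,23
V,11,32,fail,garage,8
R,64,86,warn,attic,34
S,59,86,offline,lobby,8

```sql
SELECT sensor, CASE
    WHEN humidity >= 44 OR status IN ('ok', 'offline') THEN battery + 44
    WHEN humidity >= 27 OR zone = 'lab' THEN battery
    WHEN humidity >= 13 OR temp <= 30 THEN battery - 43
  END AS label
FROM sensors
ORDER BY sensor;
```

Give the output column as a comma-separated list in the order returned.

sensor=C: humidity >= 44 OR status IN ('ok', 'offline') → 53
sensor=E: humidity >= 44 OR status IN ('ok', 'offline') → 76
sensor=H: humidity >= 27 OR zone = 'lab' → 10
sensor=L: humidity >= 44 OR status IN ('ok', 'offline') → 114
sensor=M: humidity >= 44 OR status IN ('ok', 'offline') → 115
sensor=Q: humidity >= 44 OR status IN ('ok', 'offline') → 123
sensor=R: humidity >= 44 OR status IN ('ok', 'offline') → 130
sensor=S: humidity >= 44 OR status IN ('ok', 'offline') → 130
sensor=V: humidity >= 13 OR temp <= 30 → -11
sensor=Y: humidity >= 44 OR status IN ('ok', 'offline') → 44

53, 76, 10, 114, 115, 123, 130, 130, -11, 44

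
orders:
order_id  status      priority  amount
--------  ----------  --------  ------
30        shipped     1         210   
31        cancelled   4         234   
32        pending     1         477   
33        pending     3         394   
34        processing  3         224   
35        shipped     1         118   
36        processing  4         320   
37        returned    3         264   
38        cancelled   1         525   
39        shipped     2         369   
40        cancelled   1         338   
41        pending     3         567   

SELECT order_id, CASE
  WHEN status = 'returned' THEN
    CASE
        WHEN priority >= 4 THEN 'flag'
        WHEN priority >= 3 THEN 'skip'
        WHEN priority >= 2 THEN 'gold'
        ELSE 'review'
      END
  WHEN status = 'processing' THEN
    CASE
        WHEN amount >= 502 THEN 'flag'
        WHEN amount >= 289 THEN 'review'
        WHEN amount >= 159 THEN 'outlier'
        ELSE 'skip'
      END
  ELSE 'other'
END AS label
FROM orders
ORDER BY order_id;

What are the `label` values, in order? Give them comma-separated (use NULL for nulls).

other, other, other, other, outlier, other, review, skip, other, other, other, other

order_id=30: status='shipped' → outer ELSE → other
order_id=31: status='cancelled' → outer ELSE → other
order_id=32: status='pending' → outer ELSE → other
order_id=33: status='pending' → outer ELSE → other
order_id=34: status='processing' → inner[amount >= 159] → outlier
order_id=35: status='shipped' → outer ELSE → other
order_id=36: status='processing' → inner[amount >= 289] → review
order_id=37: status='returned' → inner[priority >= 3] → skip
order_id=38: status='cancelled' → outer ELSE → other
order_id=39: status='shipped' → outer ELSE → other
order_id=40: status='cancelled' → outer ELSE → other
order_id=41: status='pending' → outer ELSE → other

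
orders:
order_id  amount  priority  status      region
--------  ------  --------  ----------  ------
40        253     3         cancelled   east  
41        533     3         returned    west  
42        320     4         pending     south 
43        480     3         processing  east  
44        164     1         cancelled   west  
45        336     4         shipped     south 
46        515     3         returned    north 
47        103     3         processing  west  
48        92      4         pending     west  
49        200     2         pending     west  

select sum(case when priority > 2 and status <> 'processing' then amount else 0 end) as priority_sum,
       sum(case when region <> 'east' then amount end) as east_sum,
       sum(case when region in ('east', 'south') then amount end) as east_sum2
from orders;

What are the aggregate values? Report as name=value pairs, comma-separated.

priority_sum=2049, east_sum=2263, east_sum2=1389

[priority_sum: priority > 2 and status <> 'processing']
order_id=40: ✓ → 253
order_id=41: ✓ → 533
order_id=42: ✓ → 320
order_id=43: ✗
order_id=44: ✗
order_id=45: ✓ → 336
order_id=46: ✓ → 515
order_id=47: ✗
order_id=48: ✓ → 92
order_id=49: ✗
priority_sum = 253 + 533 + 320 + 336 + 515 + 92 = 2049
—
[east_sum: region <> 'east']
order_id=40: ✗
order_id=41: ✓ → 533
order_id=42: ✓ → 320
order_id=43: ✗
order_id=44: ✓ → 164
order_id=45: ✓ → 336
order_id=46: ✓ → 515
order_id=47: ✓ → 103
order_id=48: ✓ → 92
order_id=49: ✓ → 200
east_sum = 533 + 320 + 164 + 336 + 515 + 103 + 92 + 200 = 2263
—
[east_sum2: region in ('east', 'south')]
order_id=40: ✓ → 253
order_id=41: ✗
order_id=42: ✓ → 320
order_id=43: ✓ → 480
order_id=44: ✗
order_id=45: ✓ → 336
order_id=46: ✗
order_id=47: ✗
order_id=48: ✗
order_id=49: ✗
east_sum2 = 253 + 320 + 480 + 336 = 1389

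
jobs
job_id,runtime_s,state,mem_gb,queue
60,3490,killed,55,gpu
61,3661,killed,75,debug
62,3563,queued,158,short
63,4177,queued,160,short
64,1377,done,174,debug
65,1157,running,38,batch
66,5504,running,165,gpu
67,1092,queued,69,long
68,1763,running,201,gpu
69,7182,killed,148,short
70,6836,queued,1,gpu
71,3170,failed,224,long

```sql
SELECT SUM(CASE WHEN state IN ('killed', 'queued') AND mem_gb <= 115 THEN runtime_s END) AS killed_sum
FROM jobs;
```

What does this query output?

15079

job_id=60: ✓ → 3490
job_id=61: ✓ → 3661
job_id=62: ✗
job_id=63: ✗
job_id=64: ✗
job_id=65: ✗
job_id=66: ✗
job_id=67: ✓ → 1092
job_id=68: ✗
job_id=69: ✗
job_id=70: ✓ → 6836
job_id=71: ✗
killed_sum = 3490 + 3661 + 1092 + 6836 = 15079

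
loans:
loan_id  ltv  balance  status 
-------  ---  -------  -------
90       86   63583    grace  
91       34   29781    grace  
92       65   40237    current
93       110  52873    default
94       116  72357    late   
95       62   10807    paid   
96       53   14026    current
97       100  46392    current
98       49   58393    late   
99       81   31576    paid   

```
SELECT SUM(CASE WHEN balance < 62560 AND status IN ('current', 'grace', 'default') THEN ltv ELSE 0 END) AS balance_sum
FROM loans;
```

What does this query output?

362

loan_id=90: ✗
loan_id=91: ✓ → 34
loan_id=92: ✓ → 65
loan_id=93: ✓ → 110
loan_id=94: ✗
loan_id=95: ✗
loan_id=96: ✓ → 53
loan_id=97: ✓ → 100
loan_id=98: ✗
loan_id=99: ✗
balance_sum = 34 + 65 + 110 + 53 + 100 = 362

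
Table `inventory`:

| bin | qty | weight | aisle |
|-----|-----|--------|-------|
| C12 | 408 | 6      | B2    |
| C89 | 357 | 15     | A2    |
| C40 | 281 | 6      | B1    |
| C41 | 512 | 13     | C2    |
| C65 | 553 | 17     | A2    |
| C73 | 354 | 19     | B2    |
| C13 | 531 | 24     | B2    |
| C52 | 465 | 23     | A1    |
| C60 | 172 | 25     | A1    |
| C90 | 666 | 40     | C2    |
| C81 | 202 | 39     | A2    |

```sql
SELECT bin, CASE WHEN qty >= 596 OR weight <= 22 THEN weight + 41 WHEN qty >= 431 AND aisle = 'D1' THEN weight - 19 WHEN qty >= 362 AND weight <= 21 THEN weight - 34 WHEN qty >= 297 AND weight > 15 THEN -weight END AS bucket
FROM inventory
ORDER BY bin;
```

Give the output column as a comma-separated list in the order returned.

bin=C12: qty >= 596 OR weight <= 22 → 47
bin=C13: qty >= 297 AND weight > 15 → -24
bin=C40: qty >= 596 OR weight <= 22 → 47
bin=C41: qty >= 596 OR weight <= 22 → 54
bin=C52: qty >= 297 AND weight > 15 → -23
bin=C60: (no match → NULL) → NULL
bin=C65: qty >= 596 OR weight <= 22 → 58
bin=C73: qty >= 596 OR weight <= 22 → 60
bin=C81: (no match → NULL) → NULL
bin=C89: qty >= 596 OR weight <= 22 → 56
bin=C90: qty >= 596 OR weight <= 22 → 81

47, -24, 47, 54, -23, NULL, 58, 60, NULL, 56, 81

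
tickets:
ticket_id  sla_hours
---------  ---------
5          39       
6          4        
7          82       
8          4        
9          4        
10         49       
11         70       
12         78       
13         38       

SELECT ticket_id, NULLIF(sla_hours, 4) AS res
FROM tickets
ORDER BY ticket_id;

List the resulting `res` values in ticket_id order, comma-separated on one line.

39, NULL, 82, NULL, NULL, 49, 70, 78, 38

ticket_id=5: sla_hours=39 vs 4: differ → 39
ticket_id=6: sla_hours=4 vs 4: equal → NULL
ticket_id=7: sla_hours=82 vs 4: differ → 82
ticket_id=8: sla_hours=4 vs 4: equal → NULL
ticket_id=9: sla_hours=4 vs 4: equal → NULL
ticket_id=10: sla_hours=49 vs 4: differ → 49
ticket_id=11: sla_hours=70 vs 4: differ → 70
ticket_id=12: sla_hours=78 vs 4: differ → 78
ticket_id=13: sla_hours=38 vs 4: differ → 38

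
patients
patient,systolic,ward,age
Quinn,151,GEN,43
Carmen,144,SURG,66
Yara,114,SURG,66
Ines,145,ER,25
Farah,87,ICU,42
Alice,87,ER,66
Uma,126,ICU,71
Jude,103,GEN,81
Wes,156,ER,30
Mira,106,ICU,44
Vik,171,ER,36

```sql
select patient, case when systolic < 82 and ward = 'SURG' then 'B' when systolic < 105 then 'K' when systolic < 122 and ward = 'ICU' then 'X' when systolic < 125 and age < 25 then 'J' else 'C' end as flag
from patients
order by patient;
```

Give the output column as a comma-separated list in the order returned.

K, C, K, C, K, X, C, C, C, C, C

patient=Alice: systolic < 105 → K
patient=Carmen: ELSE → C
patient=Farah: systolic < 105 → K
patient=Ines: ELSE → C
patient=Jude: systolic < 105 → K
patient=Mira: systolic < 122 and ward = 'ICU' → X
patient=Quinn: ELSE → C
patient=Uma: ELSE → C
patient=Vik: ELSE → C
patient=Wes: ELSE → C
patient=Yara: ELSE → C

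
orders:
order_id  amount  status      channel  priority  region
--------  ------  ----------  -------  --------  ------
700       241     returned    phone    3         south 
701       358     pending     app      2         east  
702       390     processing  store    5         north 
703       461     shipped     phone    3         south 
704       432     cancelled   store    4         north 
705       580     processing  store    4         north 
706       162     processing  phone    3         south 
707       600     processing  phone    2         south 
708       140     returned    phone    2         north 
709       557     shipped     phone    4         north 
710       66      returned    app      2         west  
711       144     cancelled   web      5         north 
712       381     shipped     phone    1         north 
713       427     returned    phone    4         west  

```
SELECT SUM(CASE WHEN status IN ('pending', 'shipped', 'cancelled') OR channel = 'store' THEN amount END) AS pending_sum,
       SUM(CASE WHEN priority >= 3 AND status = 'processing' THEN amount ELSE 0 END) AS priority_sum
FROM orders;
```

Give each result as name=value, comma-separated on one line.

pending_sum=3303, priority_sum=1132

[pending_sum: status IN ('pending', 'shipped', 'cancelled') OR channel = 'store']
order_id=700: ✗
order_id=701: ✓ → 358
order_id=702: ✓ → 390
order_id=703: ✓ → 461
order_id=704: ✓ → 432
order_id=705: ✓ → 580
order_id=706: ✗
order_id=707: ✗
order_id=708: ✗
order_id=709: ✓ → 557
order_id=710: ✗
order_id=711: ✓ → 144
order_id=712: ✓ → 381
order_id=713: ✗
pending_sum = 358 + 390 + 461 + 432 + 580 + 557 + 144 + 381 = 3303
—
[priority_sum: priority >= 3 AND status = 'processing']
order_id=700: ✗
order_id=701: ✗
order_id=702: ✓ → 390
order_id=703: ✗
order_id=704: ✗
order_id=705: ✓ → 580
order_id=706: ✓ → 162
order_id=707: ✗
order_id=708: ✗
order_id=709: ✗
order_id=710: ✗
order_id=711: ✗
order_id=712: ✗
order_id=713: ✗
priority_sum = 390 + 580 + 162 = 1132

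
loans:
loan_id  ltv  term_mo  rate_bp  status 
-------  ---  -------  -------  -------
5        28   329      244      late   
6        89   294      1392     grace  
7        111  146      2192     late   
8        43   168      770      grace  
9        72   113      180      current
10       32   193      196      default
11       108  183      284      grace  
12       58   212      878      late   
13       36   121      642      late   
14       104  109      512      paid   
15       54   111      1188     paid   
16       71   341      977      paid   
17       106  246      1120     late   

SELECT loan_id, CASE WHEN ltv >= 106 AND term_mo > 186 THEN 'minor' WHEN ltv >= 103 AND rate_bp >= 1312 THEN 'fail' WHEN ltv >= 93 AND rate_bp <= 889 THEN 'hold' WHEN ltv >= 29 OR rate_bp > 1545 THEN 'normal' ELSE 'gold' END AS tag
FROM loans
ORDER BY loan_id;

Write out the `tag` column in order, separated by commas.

loan_id=5: ELSE → gold
loan_id=6: ltv >= 29 OR rate_bp > 1545 → normal
loan_id=7: ltv >= 103 AND rate_bp >= 1312 → fail
loan_id=8: ltv >= 29 OR rate_bp > 1545 → normal
loan_id=9: ltv >= 29 OR rate_bp > 1545 → normal
loan_id=10: ltv >= 29 OR rate_bp > 1545 → normal
loan_id=11: ltv >= 93 AND rate_bp <= 889 → hold
loan_id=12: ltv >= 29 OR rate_bp > 1545 → normal
loan_id=13: ltv >= 29 OR rate_bp > 1545 → normal
loan_id=14: ltv >= 93 AND rate_bp <= 889 → hold
loan_id=15: ltv >= 29 OR rate_bp > 1545 → normal
loan_id=16: ltv >= 29 OR rate_bp > 1545 → normal
loan_id=17: ltv >= 106 AND term_mo > 186 → minor

gold, normal, fail, normal, normal, normal, hold, normal, normal, hold, normal, normal, minor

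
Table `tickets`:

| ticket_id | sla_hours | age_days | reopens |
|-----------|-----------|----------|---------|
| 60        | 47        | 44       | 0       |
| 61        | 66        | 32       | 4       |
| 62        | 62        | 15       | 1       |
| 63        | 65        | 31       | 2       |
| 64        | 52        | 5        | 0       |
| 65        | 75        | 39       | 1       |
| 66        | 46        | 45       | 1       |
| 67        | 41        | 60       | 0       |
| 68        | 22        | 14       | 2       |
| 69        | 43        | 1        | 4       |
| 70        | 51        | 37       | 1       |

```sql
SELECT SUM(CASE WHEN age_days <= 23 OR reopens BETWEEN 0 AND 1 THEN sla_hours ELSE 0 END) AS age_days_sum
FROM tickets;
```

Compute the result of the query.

439

ticket_id=60: ✓ → 47
ticket_id=61: ✗
ticket_id=62: ✓ → 62
ticket_id=63: ✗
ticket_id=64: ✓ → 52
ticket_id=65: ✓ → 75
ticket_id=66: ✓ → 46
ticket_id=67: ✓ → 41
ticket_id=68: ✓ → 22
ticket_id=69: ✓ → 43
ticket_id=70: ✓ → 51
age_days_sum = 47 + 62 + 52 + 75 + 46 + 41 + 22 + 43 + 51 = 439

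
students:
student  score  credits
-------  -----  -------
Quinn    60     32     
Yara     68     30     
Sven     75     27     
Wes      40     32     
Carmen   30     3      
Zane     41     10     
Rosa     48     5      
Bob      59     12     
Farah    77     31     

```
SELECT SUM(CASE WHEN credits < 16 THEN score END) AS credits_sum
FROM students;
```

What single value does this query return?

student=Quinn: ✗
student=Yara: ✗
student=Sven: ✗
student=Wes: ✗
student=Carmen: ✓ → 30
student=Zane: ✓ → 41
student=Rosa: ✓ → 48
student=Bob: ✓ → 59
student=Farah: ✗
credits_sum = 30 + 41 + 48 + 59 = 178

178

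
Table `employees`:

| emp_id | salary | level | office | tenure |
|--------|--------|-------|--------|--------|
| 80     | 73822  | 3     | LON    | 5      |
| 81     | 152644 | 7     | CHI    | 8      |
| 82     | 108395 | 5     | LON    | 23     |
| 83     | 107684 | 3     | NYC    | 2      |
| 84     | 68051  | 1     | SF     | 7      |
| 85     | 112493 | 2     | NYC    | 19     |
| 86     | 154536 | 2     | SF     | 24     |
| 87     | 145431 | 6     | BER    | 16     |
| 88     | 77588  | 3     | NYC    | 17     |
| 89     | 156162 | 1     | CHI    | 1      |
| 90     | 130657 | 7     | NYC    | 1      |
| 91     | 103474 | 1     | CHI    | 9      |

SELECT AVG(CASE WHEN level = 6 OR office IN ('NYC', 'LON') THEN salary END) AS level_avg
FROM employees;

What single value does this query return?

108010

emp_id=80: ✓ → 73822
emp_id=81: ✗
emp_id=82: ✓ → 108395
emp_id=83: ✓ → 107684
emp_id=84: ✗
emp_id=85: ✓ → 112493
emp_id=86: ✗
emp_id=87: ✓ → 145431
emp_id=88: ✓ → 77588
emp_id=89: ✗
emp_id=90: ✓ → 130657
emp_id=91: ✗
level_avg = (73822 + 108395 + 107684 + 112493 + 145431 + 77588 + 130657) / 7 = 108010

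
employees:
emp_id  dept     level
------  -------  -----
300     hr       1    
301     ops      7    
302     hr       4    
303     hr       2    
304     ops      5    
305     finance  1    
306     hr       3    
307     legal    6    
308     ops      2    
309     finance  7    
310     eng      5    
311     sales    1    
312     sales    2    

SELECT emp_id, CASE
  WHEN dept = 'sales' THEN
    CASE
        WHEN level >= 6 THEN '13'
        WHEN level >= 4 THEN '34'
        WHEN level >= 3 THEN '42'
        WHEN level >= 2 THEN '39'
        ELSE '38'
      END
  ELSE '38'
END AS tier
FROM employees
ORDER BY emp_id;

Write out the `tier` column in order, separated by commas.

emp_id=300: dept='hr' → outer ELSE → 38
emp_id=301: dept='ops' → outer ELSE → 38
emp_id=302: dept='hr' → outer ELSE → 38
emp_id=303: dept='hr' → outer ELSE → 38
emp_id=304: dept='ops' → outer ELSE → 38
emp_id=305: dept='finance' → outer ELSE → 38
emp_id=306: dept='hr' → outer ELSE → 38
emp_id=307: dept='legal' → outer ELSE → 38
emp_id=308: dept='ops' → outer ELSE → 38
emp_id=309: dept='finance' → outer ELSE → 38
emp_id=310: dept='eng' → outer ELSE → 38
emp_id=311: dept='sales' → inner[ELSE] → 38
emp_id=312: dept='sales' → inner[level >= 2] → 39

38, 38, 38, 38, 38, 38, 38, 38, 38, 38, 38, 38, 39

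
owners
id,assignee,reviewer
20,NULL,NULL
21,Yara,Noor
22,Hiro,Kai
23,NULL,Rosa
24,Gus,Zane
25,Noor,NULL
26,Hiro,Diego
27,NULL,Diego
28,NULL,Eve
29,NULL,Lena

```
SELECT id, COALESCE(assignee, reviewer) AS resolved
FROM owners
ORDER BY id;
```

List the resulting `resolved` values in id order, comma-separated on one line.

id=20: assignee=NULL, reviewer=NULL (all NULL) → NULL
id=21: assignee=Yara → Yara
id=22: assignee=Hiro → Hiro
id=23: assignee=NULL, reviewer=Rosa → Rosa
id=24: assignee=Gus → Gus
id=25: assignee=Noor → Noor
id=26: assignee=Hiro → Hiro
id=27: assignee=NULL, reviewer=Diego → Diego
id=28: assignee=NULL, reviewer=Eve → Eve
id=29: assignee=NULL, reviewer=Lena → Lena

NULL, Yara, Hiro, Rosa, Gus, Noor, Hiro, Diego, Eve, Lena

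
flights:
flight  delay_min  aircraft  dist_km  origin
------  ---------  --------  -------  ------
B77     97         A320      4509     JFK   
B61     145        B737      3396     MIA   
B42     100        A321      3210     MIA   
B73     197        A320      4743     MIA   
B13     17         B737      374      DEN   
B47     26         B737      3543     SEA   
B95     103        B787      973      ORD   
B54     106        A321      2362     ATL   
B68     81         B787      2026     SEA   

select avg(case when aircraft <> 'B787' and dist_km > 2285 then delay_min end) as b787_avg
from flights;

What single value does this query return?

flight=B77: ✓ → 97
flight=B61: ✓ → 145
flight=B42: ✓ → 100
flight=B73: ✓ → 197
flight=B13: ✗
flight=B47: ✓ → 26
flight=B95: ✗
flight=B54: ✓ → 106
flight=B68: ✗
b787_avg = (97 + 145 + 100 + 197 + 26 + 106) / 6 = 111.8333333333

111.8333333333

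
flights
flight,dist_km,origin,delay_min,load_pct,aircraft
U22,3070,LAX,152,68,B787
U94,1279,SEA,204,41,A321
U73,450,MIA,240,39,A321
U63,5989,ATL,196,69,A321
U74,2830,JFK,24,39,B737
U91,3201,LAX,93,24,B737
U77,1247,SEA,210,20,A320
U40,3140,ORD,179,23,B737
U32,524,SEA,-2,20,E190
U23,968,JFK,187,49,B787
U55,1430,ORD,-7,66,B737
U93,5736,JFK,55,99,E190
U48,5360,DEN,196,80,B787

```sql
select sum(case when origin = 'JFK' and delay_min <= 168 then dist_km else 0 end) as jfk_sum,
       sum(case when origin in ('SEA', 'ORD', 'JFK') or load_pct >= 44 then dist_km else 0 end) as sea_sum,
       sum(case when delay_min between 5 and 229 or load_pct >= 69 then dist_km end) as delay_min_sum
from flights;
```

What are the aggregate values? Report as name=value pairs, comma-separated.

[jfk_sum: origin = 'JFK' and delay_min <= 168]
flight=U22: ✗
flight=U94: ✗
flight=U73: ✗
flight=U63: ✗
flight=U74: ✓ → 2830
flight=U91: ✗
flight=U77: ✗
flight=U40: ✗
flight=U32: ✗
flight=U23: ✗
flight=U55: ✗
flight=U93: ✓ → 5736
flight=U48: ✗
jfk_sum = 2830 + 5736 = 8566
—
[sea_sum: origin in ('SEA', 'ORD', 'JFK') or load_pct >= 44]
flight=U22: ✓ → 3070
flight=U94: ✓ → 1279
flight=U73: ✗
flight=U63: ✓ → 5989
flight=U74: ✓ → 2830
flight=U91: ✗
flight=U77: ✓ → 1247
flight=U40: ✓ → 3140
flight=U32: ✓ → 524
flight=U23: ✓ → 968
flight=U55: ✓ → 1430
flight=U93: ✓ → 5736
flight=U48: ✓ → 5360
sea_sum = 3070 + 1279 + 5989 + 2830 + 1247 + 3140 + 524 + 968 + 1430 + 5736 + 5360 = 31573
—
[delay_min_sum: delay_min between 5 and 229 or load_pct >= 69]
flight=U22: ✓ → 3070
flight=U94: ✓ → 1279
flight=U73: ✗
flight=U63: ✓ → 5989
flight=U74: ✓ → 2830
flight=U91: ✓ → 3201
flight=U77: ✓ → 1247
flight=U40: ✓ → 3140
flight=U32: ✗
flight=U23: ✓ → 968
flight=U55: ✗
flight=U93: ✓ → 5736
flight=U48: ✓ → 5360
delay_min_sum = 3070 + 1279 + 5989 + 2830 + 3201 + 1247 + 3140 + 968 + 5736 + 5360 = 32820

jfk_sum=8566, sea_sum=31573, delay_min_sum=32820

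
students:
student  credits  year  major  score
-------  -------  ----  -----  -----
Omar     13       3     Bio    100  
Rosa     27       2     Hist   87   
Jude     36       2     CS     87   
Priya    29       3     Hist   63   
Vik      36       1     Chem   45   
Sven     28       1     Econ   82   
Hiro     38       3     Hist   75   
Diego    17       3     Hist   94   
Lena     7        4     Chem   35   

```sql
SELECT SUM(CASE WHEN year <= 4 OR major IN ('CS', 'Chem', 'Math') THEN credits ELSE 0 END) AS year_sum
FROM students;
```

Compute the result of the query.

231

student=Omar: ✓ → 13
student=Rosa: ✓ → 27
student=Jude: ✓ → 36
student=Priya: ✓ → 29
student=Vik: ✓ → 36
student=Sven: ✓ → 28
student=Hiro: ✓ → 38
student=Diego: ✓ → 17
student=Lena: ✓ → 7
year_sum = 13 + 27 + 36 + 29 + 36 + 28 + 38 + 17 + 7 = 231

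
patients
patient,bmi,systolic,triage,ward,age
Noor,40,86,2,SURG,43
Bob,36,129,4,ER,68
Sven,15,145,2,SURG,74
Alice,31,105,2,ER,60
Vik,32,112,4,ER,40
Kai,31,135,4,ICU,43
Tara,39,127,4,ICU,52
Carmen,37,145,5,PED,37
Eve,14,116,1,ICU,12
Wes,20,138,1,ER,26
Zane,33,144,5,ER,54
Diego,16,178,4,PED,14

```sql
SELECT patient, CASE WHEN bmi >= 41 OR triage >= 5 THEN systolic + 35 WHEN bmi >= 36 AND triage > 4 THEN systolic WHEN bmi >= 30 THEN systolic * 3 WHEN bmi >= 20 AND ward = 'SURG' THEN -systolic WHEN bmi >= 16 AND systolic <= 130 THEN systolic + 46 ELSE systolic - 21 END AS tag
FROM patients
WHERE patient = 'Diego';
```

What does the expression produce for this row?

patient = Diego: bmi=16, systolic=178, triage=4, ward=PED, age=14.
bmi >= 41 OR triage >= 5 → false
bmi >= 36 AND triage > 4 → false
bmi >= 30 → false
bmi >= 20 AND ward = 'SURG' → false
bmi >= 16 AND systolic <= 130 → false
No prior WHEN matched → ELSE → 157

157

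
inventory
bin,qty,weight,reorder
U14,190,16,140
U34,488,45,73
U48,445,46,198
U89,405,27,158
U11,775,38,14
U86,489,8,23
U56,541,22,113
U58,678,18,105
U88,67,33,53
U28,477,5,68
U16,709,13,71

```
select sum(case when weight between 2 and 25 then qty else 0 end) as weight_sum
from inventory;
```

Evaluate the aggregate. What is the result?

3084

bin=U14: ✓ → 190
bin=U34: ✗
bin=U48: ✗
bin=U89: ✗
bin=U11: ✗
bin=U86: ✓ → 489
bin=U56: ✓ → 541
bin=U58: ✓ → 678
bin=U88: ✗
bin=U28: ✓ → 477
bin=U16: ✓ → 709
weight_sum = 190 + 489 + 541 + 678 + 477 + 709 = 3084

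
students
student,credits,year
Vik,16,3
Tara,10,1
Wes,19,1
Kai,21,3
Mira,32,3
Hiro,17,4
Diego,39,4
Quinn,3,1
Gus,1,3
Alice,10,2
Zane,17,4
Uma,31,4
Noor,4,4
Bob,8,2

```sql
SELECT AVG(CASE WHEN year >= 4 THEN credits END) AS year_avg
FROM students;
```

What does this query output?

student=Vik: ✗
student=Tara: ✗
student=Wes: ✗
student=Kai: ✗
student=Mira: ✗
student=Hiro: ✓ → 17
student=Diego: ✓ → 39
student=Quinn: ✗
student=Gus: ✗
student=Alice: ✗
student=Zane: ✓ → 17
student=Uma: ✓ → 31
student=Noor: ✓ → 4
student=Bob: ✗
year_avg = (17 + 39 + 17 + 31 + 4) / 5 = 21.6

21.6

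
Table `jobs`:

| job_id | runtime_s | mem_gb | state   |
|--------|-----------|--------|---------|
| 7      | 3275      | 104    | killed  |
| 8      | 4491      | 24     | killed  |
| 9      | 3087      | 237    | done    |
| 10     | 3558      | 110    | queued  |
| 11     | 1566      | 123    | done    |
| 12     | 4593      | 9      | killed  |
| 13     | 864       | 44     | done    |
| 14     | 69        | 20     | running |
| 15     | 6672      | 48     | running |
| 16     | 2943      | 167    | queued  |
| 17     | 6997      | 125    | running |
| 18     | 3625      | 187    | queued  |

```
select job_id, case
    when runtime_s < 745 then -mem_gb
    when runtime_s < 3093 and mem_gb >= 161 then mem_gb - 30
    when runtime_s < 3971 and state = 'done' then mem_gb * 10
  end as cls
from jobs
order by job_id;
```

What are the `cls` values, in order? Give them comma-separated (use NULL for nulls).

NULL, NULL, 207, NULL, 1230, NULL, 440, -20, NULL, 137, NULL, NULL

job_id=7: (no match → NULL) → NULL
job_id=8: (no match → NULL) → NULL
job_id=9: runtime_s < 3093 and mem_gb >= 161 → 207
job_id=10: (no match → NULL) → NULL
job_id=11: runtime_s < 3971 and state = 'done' → 1230
job_id=12: (no match → NULL) → NULL
job_id=13: runtime_s < 3971 and state = 'done' → 440
job_id=14: runtime_s < 745 → -20
job_id=15: (no match → NULL) → NULL
job_id=16: runtime_s < 3093 and mem_gb >= 161 → 137
job_id=17: (no match → NULL) → NULL
job_id=18: (no match → NULL) → NULL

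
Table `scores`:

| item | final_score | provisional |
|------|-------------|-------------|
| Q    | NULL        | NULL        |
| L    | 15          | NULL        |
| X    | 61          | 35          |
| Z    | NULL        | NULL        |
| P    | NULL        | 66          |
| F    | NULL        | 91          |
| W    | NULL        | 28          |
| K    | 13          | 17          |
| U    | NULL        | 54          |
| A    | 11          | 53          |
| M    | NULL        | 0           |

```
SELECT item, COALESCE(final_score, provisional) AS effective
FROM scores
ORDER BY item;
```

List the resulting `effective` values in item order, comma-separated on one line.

item=A: final_score=11 → 11
item=F: final_score=NULL, provisional=91 → 91
item=K: final_score=13 → 13
item=L: final_score=15 → 15
item=M: final_score=NULL, provisional=0 → 0
item=P: final_score=NULL, provisional=66 → 66
item=Q: final_score=NULL, provisional=NULL (all NULL) → NULL
item=U: final_score=NULL, provisional=54 → 54
item=W: final_score=NULL, provisional=28 → 28
item=X: final_score=61 → 61
item=Z: final_score=NULL, provisional=NULL (all NULL) → NULL

11, 91, 13, 15, 0, 66, NULL, 54, 28, 61, NULL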